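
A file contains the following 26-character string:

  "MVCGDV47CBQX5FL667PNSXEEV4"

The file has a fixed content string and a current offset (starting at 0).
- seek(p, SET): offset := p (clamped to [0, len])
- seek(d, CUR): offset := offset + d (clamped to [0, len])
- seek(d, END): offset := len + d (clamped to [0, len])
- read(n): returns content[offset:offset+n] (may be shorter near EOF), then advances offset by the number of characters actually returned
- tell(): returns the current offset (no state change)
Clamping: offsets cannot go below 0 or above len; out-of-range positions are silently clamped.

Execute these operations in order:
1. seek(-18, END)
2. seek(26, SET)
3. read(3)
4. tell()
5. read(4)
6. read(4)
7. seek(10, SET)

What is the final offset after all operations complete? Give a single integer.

Answer: 10

Derivation:
After 1 (seek(-18, END)): offset=8
After 2 (seek(26, SET)): offset=26
After 3 (read(3)): returned '', offset=26
After 4 (tell()): offset=26
After 5 (read(4)): returned '', offset=26
After 6 (read(4)): returned '', offset=26
After 7 (seek(10, SET)): offset=10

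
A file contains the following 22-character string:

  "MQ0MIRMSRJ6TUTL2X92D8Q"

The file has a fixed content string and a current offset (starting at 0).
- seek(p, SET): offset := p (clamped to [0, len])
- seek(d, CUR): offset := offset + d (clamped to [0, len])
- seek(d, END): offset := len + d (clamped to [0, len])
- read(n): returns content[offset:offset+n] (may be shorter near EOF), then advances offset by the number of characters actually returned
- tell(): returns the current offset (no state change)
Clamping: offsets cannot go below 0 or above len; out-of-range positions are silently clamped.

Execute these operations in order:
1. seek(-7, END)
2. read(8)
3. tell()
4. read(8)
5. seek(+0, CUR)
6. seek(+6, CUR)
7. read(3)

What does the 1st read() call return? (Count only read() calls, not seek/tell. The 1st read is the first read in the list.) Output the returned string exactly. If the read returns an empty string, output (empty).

After 1 (seek(-7, END)): offset=15
After 2 (read(8)): returned '2X92D8Q', offset=22
After 3 (tell()): offset=22
After 4 (read(8)): returned '', offset=22
After 5 (seek(+0, CUR)): offset=22
After 6 (seek(+6, CUR)): offset=22
After 7 (read(3)): returned '', offset=22

Answer: 2X92D8Q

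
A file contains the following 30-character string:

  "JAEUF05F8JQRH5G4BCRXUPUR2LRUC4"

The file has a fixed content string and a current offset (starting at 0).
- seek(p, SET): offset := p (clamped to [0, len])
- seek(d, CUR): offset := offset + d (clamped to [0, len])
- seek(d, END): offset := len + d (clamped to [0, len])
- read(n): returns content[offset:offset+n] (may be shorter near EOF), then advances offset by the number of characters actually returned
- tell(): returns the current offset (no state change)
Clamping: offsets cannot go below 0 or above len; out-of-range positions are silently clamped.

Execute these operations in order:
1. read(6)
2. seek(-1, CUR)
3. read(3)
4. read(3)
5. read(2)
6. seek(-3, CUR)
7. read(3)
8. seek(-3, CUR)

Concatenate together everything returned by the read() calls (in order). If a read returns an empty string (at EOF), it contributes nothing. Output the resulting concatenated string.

After 1 (read(6)): returned 'JAEUF0', offset=6
After 2 (seek(-1, CUR)): offset=5
After 3 (read(3)): returned '05F', offset=8
After 4 (read(3)): returned '8JQ', offset=11
After 5 (read(2)): returned 'RH', offset=13
After 6 (seek(-3, CUR)): offset=10
After 7 (read(3)): returned 'QRH', offset=13
After 8 (seek(-3, CUR)): offset=10

Answer: JAEUF005F8JQRHQRH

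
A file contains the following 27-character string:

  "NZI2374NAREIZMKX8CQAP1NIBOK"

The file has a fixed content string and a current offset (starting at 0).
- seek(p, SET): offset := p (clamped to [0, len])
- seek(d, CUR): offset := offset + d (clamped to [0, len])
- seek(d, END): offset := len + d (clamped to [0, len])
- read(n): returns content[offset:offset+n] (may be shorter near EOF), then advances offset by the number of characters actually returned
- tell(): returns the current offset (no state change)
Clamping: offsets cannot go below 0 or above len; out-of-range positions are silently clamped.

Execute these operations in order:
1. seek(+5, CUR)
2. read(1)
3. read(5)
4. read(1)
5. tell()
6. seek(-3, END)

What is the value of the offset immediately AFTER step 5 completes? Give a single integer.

After 1 (seek(+5, CUR)): offset=5
After 2 (read(1)): returned '7', offset=6
After 3 (read(5)): returned '4NARE', offset=11
After 4 (read(1)): returned 'I', offset=12
After 5 (tell()): offset=12

Answer: 12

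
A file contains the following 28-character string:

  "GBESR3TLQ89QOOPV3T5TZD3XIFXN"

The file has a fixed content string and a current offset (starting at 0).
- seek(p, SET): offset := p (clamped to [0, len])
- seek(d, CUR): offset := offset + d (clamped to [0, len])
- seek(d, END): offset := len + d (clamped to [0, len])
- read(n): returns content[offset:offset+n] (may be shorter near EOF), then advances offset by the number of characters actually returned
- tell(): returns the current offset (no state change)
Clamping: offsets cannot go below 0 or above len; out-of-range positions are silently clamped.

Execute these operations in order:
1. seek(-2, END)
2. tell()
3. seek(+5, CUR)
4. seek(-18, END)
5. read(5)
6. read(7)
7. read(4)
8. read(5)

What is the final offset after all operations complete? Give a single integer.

After 1 (seek(-2, END)): offset=26
After 2 (tell()): offset=26
After 3 (seek(+5, CUR)): offset=28
After 4 (seek(-18, END)): offset=10
After 5 (read(5)): returned '9QOOP', offset=15
After 6 (read(7)): returned 'V3T5TZD', offset=22
After 7 (read(4)): returned '3XIF', offset=26
After 8 (read(5)): returned 'XN', offset=28

Answer: 28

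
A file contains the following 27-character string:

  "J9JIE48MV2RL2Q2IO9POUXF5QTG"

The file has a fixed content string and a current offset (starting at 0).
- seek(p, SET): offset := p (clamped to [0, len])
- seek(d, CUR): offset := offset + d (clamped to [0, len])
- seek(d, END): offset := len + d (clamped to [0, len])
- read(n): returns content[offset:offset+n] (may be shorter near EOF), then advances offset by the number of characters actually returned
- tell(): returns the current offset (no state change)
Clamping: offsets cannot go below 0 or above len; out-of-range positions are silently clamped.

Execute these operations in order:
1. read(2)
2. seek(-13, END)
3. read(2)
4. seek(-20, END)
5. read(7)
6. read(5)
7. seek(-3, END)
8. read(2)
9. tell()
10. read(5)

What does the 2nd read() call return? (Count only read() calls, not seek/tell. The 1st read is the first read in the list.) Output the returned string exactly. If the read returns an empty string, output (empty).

After 1 (read(2)): returned 'J9', offset=2
After 2 (seek(-13, END)): offset=14
After 3 (read(2)): returned '2I', offset=16
After 4 (seek(-20, END)): offset=7
After 5 (read(7)): returned 'MV2RL2Q', offset=14
After 6 (read(5)): returned '2IO9P', offset=19
After 7 (seek(-3, END)): offset=24
After 8 (read(2)): returned 'QT', offset=26
After 9 (tell()): offset=26
After 10 (read(5)): returned 'G', offset=27

Answer: 2I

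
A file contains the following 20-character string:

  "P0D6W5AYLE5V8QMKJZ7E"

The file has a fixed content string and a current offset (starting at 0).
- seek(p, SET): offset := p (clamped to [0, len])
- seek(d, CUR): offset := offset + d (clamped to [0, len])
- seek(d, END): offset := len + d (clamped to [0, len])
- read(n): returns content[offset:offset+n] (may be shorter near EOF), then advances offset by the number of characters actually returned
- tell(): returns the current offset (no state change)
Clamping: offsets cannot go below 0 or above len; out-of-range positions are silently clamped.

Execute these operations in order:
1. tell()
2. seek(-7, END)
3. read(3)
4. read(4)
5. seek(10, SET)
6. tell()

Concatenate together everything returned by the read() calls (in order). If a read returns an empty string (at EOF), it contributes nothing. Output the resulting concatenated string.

After 1 (tell()): offset=0
After 2 (seek(-7, END)): offset=13
After 3 (read(3)): returned 'QMK', offset=16
After 4 (read(4)): returned 'JZ7E', offset=20
After 5 (seek(10, SET)): offset=10
After 6 (tell()): offset=10

Answer: QMKJZ7E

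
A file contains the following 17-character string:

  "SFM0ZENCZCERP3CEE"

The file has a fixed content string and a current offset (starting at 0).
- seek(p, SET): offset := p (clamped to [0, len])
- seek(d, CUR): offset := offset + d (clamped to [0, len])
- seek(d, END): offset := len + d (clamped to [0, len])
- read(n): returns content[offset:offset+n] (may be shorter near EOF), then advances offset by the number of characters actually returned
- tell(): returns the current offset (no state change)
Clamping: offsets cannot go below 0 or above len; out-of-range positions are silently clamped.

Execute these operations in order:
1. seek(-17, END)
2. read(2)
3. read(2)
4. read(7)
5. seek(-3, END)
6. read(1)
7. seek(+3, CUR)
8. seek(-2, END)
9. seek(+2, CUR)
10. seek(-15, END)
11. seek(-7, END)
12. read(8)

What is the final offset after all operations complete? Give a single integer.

After 1 (seek(-17, END)): offset=0
After 2 (read(2)): returned 'SF', offset=2
After 3 (read(2)): returned 'M0', offset=4
After 4 (read(7)): returned 'ZENCZCE', offset=11
After 5 (seek(-3, END)): offset=14
After 6 (read(1)): returned 'C', offset=15
After 7 (seek(+3, CUR)): offset=17
After 8 (seek(-2, END)): offset=15
After 9 (seek(+2, CUR)): offset=17
After 10 (seek(-15, END)): offset=2
After 11 (seek(-7, END)): offset=10
After 12 (read(8)): returned 'ERP3CEE', offset=17

Answer: 17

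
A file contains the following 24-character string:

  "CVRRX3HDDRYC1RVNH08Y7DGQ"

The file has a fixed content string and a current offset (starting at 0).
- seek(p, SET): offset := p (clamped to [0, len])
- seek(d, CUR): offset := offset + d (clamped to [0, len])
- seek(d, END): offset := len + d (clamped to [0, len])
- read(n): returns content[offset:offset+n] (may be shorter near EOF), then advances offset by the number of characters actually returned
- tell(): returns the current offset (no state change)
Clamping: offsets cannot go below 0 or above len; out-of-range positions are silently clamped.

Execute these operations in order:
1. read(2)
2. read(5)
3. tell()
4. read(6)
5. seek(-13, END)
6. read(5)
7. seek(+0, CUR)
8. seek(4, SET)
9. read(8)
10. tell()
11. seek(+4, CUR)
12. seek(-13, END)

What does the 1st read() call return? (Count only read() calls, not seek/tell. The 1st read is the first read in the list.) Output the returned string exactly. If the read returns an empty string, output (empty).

After 1 (read(2)): returned 'CV', offset=2
After 2 (read(5)): returned 'RRX3H', offset=7
After 3 (tell()): offset=7
After 4 (read(6)): returned 'DDRYC1', offset=13
After 5 (seek(-13, END)): offset=11
After 6 (read(5)): returned 'C1RVN', offset=16
After 7 (seek(+0, CUR)): offset=16
After 8 (seek(4, SET)): offset=4
After 9 (read(8)): returned 'X3HDDRYC', offset=12
After 10 (tell()): offset=12
After 11 (seek(+4, CUR)): offset=16
After 12 (seek(-13, END)): offset=11

Answer: CV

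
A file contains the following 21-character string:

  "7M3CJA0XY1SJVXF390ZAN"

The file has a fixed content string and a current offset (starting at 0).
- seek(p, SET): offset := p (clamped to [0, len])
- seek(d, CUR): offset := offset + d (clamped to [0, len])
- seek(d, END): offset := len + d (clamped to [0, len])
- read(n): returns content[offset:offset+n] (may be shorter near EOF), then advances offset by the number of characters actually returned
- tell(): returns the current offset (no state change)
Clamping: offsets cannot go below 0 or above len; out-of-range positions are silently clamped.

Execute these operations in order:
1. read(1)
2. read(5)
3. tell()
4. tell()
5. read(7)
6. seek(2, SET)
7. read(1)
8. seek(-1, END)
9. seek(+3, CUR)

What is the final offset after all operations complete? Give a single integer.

Answer: 21

Derivation:
After 1 (read(1)): returned '7', offset=1
After 2 (read(5)): returned 'M3CJA', offset=6
After 3 (tell()): offset=6
After 4 (tell()): offset=6
After 5 (read(7)): returned '0XY1SJV', offset=13
After 6 (seek(2, SET)): offset=2
After 7 (read(1)): returned '3', offset=3
After 8 (seek(-1, END)): offset=20
After 9 (seek(+3, CUR)): offset=21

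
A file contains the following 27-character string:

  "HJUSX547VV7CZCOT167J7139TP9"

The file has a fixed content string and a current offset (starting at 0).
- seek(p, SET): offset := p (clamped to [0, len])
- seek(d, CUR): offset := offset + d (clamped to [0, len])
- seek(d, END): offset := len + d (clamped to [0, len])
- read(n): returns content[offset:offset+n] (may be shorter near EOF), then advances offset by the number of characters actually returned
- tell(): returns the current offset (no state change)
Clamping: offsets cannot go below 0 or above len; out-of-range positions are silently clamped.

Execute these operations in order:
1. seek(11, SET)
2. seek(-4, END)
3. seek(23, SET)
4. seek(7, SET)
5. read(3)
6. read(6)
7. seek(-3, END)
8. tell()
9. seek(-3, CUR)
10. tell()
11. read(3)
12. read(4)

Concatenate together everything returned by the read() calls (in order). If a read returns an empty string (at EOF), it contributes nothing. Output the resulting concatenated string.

After 1 (seek(11, SET)): offset=11
After 2 (seek(-4, END)): offset=23
After 3 (seek(23, SET)): offset=23
After 4 (seek(7, SET)): offset=7
After 5 (read(3)): returned '7VV', offset=10
After 6 (read(6)): returned '7CZCOT', offset=16
After 7 (seek(-3, END)): offset=24
After 8 (tell()): offset=24
After 9 (seek(-3, CUR)): offset=21
After 10 (tell()): offset=21
After 11 (read(3)): returned '139', offset=24
After 12 (read(4)): returned 'TP9', offset=27

Answer: 7VV7CZCOT139TP9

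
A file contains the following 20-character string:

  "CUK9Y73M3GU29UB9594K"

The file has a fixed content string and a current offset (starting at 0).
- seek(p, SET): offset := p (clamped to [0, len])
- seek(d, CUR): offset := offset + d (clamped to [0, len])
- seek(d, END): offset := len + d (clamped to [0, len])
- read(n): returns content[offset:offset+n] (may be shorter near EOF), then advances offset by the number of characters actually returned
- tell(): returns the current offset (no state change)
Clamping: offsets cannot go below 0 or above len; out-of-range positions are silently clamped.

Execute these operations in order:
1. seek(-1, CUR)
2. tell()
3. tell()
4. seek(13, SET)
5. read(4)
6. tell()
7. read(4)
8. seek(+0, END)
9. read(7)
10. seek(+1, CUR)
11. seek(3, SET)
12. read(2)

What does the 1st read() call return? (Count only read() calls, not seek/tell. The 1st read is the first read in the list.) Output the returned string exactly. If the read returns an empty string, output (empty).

After 1 (seek(-1, CUR)): offset=0
After 2 (tell()): offset=0
After 3 (tell()): offset=0
After 4 (seek(13, SET)): offset=13
After 5 (read(4)): returned 'UB95', offset=17
After 6 (tell()): offset=17
After 7 (read(4)): returned '94K', offset=20
After 8 (seek(+0, END)): offset=20
After 9 (read(7)): returned '', offset=20
After 10 (seek(+1, CUR)): offset=20
After 11 (seek(3, SET)): offset=3
After 12 (read(2)): returned '9Y', offset=5

Answer: UB95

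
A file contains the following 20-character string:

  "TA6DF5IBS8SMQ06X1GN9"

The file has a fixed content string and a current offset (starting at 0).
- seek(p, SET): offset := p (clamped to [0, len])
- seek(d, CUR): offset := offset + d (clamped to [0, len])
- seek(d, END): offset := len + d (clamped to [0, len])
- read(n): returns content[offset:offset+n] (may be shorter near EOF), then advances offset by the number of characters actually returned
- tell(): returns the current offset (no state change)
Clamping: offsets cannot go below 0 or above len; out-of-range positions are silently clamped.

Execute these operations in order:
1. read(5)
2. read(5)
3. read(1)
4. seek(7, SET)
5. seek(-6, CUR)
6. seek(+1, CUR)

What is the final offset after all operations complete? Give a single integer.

After 1 (read(5)): returned 'TA6DF', offset=5
After 2 (read(5)): returned '5IBS8', offset=10
After 3 (read(1)): returned 'S', offset=11
After 4 (seek(7, SET)): offset=7
After 5 (seek(-6, CUR)): offset=1
After 6 (seek(+1, CUR)): offset=2

Answer: 2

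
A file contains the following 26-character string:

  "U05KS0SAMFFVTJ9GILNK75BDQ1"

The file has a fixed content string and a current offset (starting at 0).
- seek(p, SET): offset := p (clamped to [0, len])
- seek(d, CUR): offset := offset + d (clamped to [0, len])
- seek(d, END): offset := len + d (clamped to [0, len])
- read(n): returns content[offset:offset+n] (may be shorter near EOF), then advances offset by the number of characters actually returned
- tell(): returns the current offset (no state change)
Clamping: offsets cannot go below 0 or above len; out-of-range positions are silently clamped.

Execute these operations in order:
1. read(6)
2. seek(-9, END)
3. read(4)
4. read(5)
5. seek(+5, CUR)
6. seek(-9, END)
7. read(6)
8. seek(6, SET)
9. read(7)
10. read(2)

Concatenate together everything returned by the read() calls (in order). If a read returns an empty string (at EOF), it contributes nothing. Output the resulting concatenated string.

After 1 (read(6)): returned 'U05KS0', offset=6
After 2 (seek(-9, END)): offset=17
After 3 (read(4)): returned 'LNK7', offset=21
After 4 (read(5)): returned '5BDQ1', offset=26
After 5 (seek(+5, CUR)): offset=26
After 6 (seek(-9, END)): offset=17
After 7 (read(6)): returned 'LNK75B', offset=23
After 8 (seek(6, SET)): offset=6
After 9 (read(7)): returned 'SAMFFVT', offset=13
After 10 (read(2)): returned 'J9', offset=15

Answer: U05KS0LNK75BDQ1LNK75BSAMFFVTJ9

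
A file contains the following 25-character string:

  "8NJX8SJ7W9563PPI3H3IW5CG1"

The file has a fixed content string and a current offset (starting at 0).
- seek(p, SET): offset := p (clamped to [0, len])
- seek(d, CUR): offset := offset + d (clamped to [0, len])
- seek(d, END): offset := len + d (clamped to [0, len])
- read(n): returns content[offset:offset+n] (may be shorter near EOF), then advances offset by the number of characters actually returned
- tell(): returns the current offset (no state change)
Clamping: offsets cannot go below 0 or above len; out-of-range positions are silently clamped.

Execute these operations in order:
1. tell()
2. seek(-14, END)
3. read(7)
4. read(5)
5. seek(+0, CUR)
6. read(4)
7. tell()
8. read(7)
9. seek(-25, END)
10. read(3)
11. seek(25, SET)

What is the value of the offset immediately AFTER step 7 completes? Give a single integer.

After 1 (tell()): offset=0
After 2 (seek(-14, END)): offset=11
After 3 (read(7)): returned '63PPI3H', offset=18
After 4 (read(5)): returned '3IW5C', offset=23
After 5 (seek(+0, CUR)): offset=23
After 6 (read(4)): returned 'G1', offset=25
After 7 (tell()): offset=25

Answer: 25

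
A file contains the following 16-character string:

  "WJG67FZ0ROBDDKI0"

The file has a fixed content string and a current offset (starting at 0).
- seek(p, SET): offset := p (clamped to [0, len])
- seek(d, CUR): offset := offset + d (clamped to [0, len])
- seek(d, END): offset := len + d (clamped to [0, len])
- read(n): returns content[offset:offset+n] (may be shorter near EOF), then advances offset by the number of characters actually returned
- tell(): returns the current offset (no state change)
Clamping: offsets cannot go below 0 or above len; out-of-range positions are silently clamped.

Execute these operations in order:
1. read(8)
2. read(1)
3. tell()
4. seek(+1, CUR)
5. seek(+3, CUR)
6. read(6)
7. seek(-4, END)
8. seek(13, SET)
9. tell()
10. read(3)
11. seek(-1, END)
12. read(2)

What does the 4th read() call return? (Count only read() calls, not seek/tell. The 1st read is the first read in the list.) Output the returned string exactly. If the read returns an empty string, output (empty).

After 1 (read(8)): returned 'WJG67FZ0', offset=8
After 2 (read(1)): returned 'R', offset=9
After 3 (tell()): offset=9
After 4 (seek(+1, CUR)): offset=10
After 5 (seek(+3, CUR)): offset=13
After 6 (read(6)): returned 'KI0', offset=16
After 7 (seek(-4, END)): offset=12
After 8 (seek(13, SET)): offset=13
After 9 (tell()): offset=13
After 10 (read(3)): returned 'KI0', offset=16
After 11 (seek(-1, END)): offset=15
After 12 (read(2)): returned '0', offset=16

Answer: KI0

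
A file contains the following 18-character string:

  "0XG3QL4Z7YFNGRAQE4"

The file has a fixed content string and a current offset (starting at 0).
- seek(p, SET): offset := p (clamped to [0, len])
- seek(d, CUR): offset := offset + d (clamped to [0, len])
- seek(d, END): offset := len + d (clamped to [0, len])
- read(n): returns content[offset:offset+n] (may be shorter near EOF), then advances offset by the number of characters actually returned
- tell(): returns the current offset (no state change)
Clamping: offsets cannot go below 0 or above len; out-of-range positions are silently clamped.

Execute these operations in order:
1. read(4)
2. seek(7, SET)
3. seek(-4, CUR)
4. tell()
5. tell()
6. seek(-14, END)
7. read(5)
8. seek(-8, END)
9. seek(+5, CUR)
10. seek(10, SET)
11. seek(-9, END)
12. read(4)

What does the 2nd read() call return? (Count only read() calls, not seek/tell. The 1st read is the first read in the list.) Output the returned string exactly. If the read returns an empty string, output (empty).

Answer: QL4Z7

Derivation:
After 1 (read(4)): returned '0XG3', offset=4
After 2 (seek(7, SET)): offset=7
After 3 (seek(-4, CUR)): offset=3
After 4 (tell()): offset=3
After 5 (tell()): offset=3
After 6 (seek(-14, END)): offset=4
After 7 (read(5)): returned 'QL4Z7', offset=9
After 8 (seek(-8, END)): offset=10
After 9 (seek(+5, CUR)): offset=15
After 10 (seek(10, SET)): offset=10
After 11 (seek(-9, END)): offset=9
After 12 (read(4)): returned 'YFNG', offset=13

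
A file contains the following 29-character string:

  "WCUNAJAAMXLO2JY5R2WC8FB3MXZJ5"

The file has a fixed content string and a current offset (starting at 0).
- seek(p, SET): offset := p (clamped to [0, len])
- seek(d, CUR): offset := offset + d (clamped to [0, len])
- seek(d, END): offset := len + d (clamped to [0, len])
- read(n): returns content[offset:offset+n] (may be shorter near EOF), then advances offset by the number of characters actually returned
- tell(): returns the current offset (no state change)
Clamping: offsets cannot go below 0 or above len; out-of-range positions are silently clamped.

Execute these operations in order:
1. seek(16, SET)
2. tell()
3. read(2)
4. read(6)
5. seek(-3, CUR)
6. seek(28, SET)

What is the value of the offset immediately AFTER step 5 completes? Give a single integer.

After 1 (seek(16, SET)): offset=16
After 2 (tell()): offset=16
After 3 (read(2)): returned 'R2', offset=18
After 4 (read(6)): returned 'WC8FB3', offset=24
After 5 (seek(-3, CUR)): offset=21

Answer: 21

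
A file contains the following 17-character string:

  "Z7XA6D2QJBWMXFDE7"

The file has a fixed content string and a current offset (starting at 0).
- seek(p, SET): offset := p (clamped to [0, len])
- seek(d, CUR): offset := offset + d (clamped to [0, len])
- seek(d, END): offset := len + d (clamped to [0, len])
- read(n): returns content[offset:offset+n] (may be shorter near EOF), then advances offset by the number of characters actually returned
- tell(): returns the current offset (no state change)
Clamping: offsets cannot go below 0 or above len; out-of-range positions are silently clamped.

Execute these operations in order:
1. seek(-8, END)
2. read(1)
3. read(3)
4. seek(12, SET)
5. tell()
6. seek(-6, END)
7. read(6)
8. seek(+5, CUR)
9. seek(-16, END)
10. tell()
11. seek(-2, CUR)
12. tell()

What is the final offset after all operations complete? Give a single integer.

Answer: 0

Derivation:
After 1 (seek(-8, END)): offset=9
After 2 (read(1)): returned 'B', offset=10
After 3 (read(3)): returned 'WMX', offset=13
After 4 (seek(12, SET)): offset=12
After 5 (tell()): offset=12
After 6 (seek(-6, END)): offset=11
After 7 (read(6)): returned 'MXFDE7', offset=17
After 8 (seek(+5, CUR)): offset=17
After 9 (seek(-16, END)): offset=1
After 10 (tell()): offset=1
After 11 (seek(-2, CUR)): offset=0
After 12 (tell()): offset=0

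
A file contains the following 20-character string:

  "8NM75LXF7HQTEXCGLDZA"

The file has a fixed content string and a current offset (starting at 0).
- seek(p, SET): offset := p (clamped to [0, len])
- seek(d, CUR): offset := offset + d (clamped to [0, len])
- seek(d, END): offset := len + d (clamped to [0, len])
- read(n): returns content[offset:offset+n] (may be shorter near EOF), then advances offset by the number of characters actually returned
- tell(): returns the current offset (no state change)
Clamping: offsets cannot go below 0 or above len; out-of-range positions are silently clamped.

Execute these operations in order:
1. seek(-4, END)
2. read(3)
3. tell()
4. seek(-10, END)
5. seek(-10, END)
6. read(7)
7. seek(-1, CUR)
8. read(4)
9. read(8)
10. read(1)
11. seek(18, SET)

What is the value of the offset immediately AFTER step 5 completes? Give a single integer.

Answer: 10

Derivation:
After 1 (seek(-4, END)): offset=16
After 2 (read(3)): returned 'LDZ', offset=19
After 3 (tell()): offset=19
After 4 (seek(-10, END)): offset=10
After 5 (seek(-10, END)): offset=10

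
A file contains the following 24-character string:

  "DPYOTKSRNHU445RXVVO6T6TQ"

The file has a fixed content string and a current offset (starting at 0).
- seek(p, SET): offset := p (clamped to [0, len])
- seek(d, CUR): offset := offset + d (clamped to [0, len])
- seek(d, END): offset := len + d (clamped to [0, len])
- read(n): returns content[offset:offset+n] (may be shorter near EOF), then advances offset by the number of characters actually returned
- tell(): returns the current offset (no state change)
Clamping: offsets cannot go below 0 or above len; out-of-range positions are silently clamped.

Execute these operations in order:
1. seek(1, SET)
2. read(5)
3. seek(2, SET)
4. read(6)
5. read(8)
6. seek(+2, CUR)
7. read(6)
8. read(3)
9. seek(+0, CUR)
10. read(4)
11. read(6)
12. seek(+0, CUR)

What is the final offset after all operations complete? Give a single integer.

Answer: 24

Derivation:
After 1 (seek(1, SET)): offset=1
After 2 (read(5)): returned 'PYOTK', offset=6
After 3 (seek(2, SET)): offset=2
After 4 (read(6)): returned 'YOTKSR', offset=8
After 5 (read(8)): returned 'NHU445RX', offset=16
After 6 (seek(+2, CUR)): offset=18
After 7 (read(6)): returned 'O6T6TQ', offset=24
After 8 (read(3)): returned '', offset=24
After 9 (seek(+0, CUR)): offset=24
After 10 (read(4)): returned '', offset=24
After 11 (read(6)): returned '', offset=24
After 12 (seek(+0, CUR)): offset=24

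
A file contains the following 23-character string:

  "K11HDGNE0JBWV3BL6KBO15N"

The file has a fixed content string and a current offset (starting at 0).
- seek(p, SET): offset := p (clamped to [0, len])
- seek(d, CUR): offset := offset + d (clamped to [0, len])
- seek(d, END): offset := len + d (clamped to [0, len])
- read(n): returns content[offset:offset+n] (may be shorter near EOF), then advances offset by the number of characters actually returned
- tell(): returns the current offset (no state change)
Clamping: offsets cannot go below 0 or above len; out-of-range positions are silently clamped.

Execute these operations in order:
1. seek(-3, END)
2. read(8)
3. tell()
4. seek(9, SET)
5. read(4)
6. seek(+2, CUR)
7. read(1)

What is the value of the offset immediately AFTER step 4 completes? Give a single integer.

Answer: 9

Derivation:
After 1 (seek(-3, END)): offset=20
After 2 (read(8)): returned '15N', offset=23
After 3 (tell()): offset=23
After 4 (seek(9, SET)): offset=9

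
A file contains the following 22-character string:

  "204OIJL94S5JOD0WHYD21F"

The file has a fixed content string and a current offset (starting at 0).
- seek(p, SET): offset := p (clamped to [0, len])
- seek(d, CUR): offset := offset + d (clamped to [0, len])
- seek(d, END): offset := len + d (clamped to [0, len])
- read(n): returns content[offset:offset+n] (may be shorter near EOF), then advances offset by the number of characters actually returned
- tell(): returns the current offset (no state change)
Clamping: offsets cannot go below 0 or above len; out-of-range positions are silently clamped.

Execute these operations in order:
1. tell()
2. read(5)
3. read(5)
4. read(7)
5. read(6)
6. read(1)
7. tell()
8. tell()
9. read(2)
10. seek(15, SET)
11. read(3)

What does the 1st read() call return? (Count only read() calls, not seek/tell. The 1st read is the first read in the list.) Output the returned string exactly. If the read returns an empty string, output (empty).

After 1 (tell()): offset=0
After 2 (read(5)): returned '204OI', offset=5
After 3 (read(5)): returned 'JL94S', offset=10
After 4 (read(7)): returned '5JOD0WH', offset=17
After 5 (read(6)): returned 'YD21F', offset=22
After 6 (read(1)): returned '', offset=22
After 7 (tell()): offset=22
After 8 (tell()): offset=22
After 9 (read(2)): returned '', offset=22
After 10 (seek(15, SET)): offset=15
After 11 (read(3)): returned 'WHY', offset=18

Answer: 204OI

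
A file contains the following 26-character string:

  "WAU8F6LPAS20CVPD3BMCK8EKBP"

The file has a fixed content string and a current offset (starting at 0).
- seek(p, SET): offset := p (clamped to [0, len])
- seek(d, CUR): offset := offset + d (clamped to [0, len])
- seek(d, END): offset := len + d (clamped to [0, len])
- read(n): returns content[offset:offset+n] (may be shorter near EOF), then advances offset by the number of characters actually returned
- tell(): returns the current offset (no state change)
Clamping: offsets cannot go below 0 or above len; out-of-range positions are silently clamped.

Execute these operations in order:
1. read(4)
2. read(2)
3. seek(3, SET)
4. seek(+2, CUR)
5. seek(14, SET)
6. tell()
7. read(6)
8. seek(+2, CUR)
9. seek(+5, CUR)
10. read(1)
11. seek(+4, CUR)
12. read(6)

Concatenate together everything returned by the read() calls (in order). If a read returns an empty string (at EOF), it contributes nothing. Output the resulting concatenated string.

Answer: WAU8F6PD3BMC

Derivation:
After 1 (read(4)): returned 'WAU8', offset=4
After 2 (read(2)): returned 'F6', offset=6
After 3 (seek(3, SET)): offset=3
After 4 (seek(+2, CUR)): offset=5
After 5 (seek(14, SET)): offset=14
After 6 (tell()): offset=14
After 7 (read(6)): returned 'PD3BMC', offset=20
After 8 (seek(+2, CUR)): offset=22
After 9 (seek(+5, CUR)): offset=26
After 10 (read(1)): returned '', offset=26
After 11 (seek(+4, CUR)): offset=26
After 12 (read(6)): returned '', offset=26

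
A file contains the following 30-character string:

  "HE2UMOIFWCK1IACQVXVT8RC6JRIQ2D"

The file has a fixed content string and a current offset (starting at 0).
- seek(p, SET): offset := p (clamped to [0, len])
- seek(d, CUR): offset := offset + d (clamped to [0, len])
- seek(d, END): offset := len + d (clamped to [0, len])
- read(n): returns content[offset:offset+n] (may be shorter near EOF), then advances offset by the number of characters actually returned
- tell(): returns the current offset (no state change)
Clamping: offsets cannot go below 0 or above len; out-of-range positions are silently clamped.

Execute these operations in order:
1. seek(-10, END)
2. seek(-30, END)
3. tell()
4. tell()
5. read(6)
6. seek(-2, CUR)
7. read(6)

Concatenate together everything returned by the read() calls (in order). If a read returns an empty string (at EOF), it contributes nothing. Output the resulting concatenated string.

Answer: HE2UMOMOIFWC

Derivation:
After 1 (seek(-10, END)): offset=20
After 2 (seek(-30, END)): offset=0
After 3 (tell()): offset=0
After 4 (tell()): offset=0
After 5 (read(6)): returned 'HE2UMO', offset=6
After 6 (seek(-2, CUR)): offset=4
After 7 (read(6)): returned 'MOIFWC', offset=10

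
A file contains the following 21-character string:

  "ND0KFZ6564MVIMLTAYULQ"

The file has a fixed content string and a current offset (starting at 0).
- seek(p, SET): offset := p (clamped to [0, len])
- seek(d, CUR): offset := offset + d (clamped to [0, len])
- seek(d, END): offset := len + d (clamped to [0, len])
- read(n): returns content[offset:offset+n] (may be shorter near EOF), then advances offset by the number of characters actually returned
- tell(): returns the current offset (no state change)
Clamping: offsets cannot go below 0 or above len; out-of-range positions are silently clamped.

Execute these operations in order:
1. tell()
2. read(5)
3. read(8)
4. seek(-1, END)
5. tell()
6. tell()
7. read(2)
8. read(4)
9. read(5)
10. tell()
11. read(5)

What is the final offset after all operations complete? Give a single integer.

After 1 (tell()): offset=0
After 2 (read(5)): returned 'ND0KF', offset=5
After 3 (read(8)): returned 'Z6564MVI', offset=13
After 4 (seek(-1, END)): offset=20
After 5 (tell()): offset=20
After 6 (tell()): offset=20
After 7 (read(2)): returned 'Q', offset=21
After 8 (read(4)): returned '', offset=21
After 9 (read(5)): returned '', offset=21
After 10 (tell()): offset=21
After 11 (read(5)): returned '', offset=21

Answer: 21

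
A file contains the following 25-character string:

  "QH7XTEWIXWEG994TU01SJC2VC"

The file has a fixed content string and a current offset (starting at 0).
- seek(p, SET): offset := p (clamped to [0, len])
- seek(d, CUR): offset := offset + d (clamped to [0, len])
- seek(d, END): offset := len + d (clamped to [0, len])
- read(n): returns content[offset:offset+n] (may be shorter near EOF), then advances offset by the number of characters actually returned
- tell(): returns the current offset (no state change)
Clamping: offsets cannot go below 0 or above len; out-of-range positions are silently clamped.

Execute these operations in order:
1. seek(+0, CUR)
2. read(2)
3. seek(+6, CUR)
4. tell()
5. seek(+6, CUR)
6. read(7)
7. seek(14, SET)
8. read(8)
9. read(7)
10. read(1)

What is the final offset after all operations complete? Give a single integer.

After 1 (seek(+0, CUR)): offset=0
After 2 (read(2)): returned 'QH', offset=2
After 3 (seek(+6, CUR)): offset=8
After 4 (tell()): offset=8
After 5 (seek(+6, CUR)): offset=14
After 6 (read(7)): returned '4TU01SJ', offset=21
After 7 (seek(14, SET)): offset=14
After 8 (read(8)): returned '4TU01SJC', offset=22
After 9 (read(7)): returned '2VC', offset=25
After 10 (read(1)): returned '', offset=25

Answer: 25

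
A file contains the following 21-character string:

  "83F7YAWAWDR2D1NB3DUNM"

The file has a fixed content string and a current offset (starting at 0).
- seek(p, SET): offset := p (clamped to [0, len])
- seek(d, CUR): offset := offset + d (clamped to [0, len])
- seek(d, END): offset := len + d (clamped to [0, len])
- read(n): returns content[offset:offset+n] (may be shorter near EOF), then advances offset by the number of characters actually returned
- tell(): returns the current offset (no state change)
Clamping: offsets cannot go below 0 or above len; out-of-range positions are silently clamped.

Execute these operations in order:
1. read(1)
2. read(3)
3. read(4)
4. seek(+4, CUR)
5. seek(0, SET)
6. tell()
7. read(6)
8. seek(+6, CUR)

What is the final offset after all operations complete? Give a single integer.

Answer: 12

Derivation:
After 1 (read(1)): returned '8', offset=1
After 2 (read(3)): returned '3F7', offset=4
After 3 (read(4)): returned 'YAWA', offset=8
After 4 (seek(+4, CUR)): offset=12
After 5 (seek(0, SET)): offset=0
After 6 (tell()): offset=0
After 7 (read(6)): returned '83F7YA', offset=6
After 8 (seek(+6, CUR)): offset=12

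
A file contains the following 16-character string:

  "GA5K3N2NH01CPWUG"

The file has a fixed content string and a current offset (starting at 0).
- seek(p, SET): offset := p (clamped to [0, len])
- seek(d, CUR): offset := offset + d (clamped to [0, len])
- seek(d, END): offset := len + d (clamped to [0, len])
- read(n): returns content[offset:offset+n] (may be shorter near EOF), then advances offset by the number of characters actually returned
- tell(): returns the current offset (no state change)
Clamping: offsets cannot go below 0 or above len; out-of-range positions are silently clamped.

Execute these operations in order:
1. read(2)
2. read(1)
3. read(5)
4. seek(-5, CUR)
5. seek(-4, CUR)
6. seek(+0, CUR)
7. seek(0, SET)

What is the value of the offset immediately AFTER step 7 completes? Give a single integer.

Answer: 0

Derivation:
After 1 (read(2)): returned 'GA', offset=2
After 2 (read(1)): returned '5', offset=3
After 3 (read(5)): returned 'K3N2N', offset=8
After 4 (seek(-5, CUR)): offset=3
After 5 (seek(-4, CUR)): offset=0
After 6 (seek(+0, CUR)): offset=0
After 7 (seek(0, SET)): offset=0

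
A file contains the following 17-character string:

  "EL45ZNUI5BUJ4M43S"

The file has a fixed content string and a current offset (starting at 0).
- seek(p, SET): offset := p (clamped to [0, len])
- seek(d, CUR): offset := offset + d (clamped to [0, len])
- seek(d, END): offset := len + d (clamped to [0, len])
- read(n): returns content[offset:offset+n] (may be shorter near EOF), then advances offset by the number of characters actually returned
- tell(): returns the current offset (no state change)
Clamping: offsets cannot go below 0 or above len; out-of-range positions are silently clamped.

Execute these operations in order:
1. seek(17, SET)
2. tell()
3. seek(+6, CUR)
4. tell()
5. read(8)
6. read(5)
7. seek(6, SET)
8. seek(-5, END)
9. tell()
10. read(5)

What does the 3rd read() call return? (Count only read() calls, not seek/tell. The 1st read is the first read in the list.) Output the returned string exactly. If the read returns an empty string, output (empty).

After 1 (seek(17, SET)): offset=17
After 2 (tell()): offset=17
After 3 (seek(+6, CUR)): offset=17
After 4 (tell()): offset=17
After 5 (read(8)): returned '', offset=17
After 6 (read(5)): returned '', offset=17
After 7 (seek(6, SET)): offset=6
After 8 (seek(-5, END)): offset=12
After 9 (tell()): offset=12
After 10 (read(5)): returned '4M43S', offset=17

Answer: 4M43S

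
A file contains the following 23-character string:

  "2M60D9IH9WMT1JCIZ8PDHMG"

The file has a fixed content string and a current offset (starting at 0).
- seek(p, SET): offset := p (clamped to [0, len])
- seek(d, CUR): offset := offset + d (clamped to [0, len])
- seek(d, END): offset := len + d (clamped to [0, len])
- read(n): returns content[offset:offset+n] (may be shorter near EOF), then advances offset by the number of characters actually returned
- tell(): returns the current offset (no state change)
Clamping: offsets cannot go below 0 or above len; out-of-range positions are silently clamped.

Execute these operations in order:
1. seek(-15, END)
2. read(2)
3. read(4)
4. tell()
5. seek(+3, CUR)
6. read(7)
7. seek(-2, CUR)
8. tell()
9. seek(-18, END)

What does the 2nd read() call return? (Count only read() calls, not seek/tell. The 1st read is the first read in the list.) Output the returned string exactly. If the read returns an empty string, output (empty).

Answer: MT1J

Derivation:
After 1 (seek(-15, END)): offset=8
After 2 (read(2)): returned '9W', offset=10
After 3 (read(4)): returned 'MT1J', offset=14
After 4 (tell()): offset=14
After 5 (seek(+3, CUR)): offset=17
After 6 (read(7)): returned '8PDHMG', offset=23
After 7 (seek(-2, CUR)): offset=21
After 8 (tell()): offset=21
After 9 (seek(-18, END)): offset=5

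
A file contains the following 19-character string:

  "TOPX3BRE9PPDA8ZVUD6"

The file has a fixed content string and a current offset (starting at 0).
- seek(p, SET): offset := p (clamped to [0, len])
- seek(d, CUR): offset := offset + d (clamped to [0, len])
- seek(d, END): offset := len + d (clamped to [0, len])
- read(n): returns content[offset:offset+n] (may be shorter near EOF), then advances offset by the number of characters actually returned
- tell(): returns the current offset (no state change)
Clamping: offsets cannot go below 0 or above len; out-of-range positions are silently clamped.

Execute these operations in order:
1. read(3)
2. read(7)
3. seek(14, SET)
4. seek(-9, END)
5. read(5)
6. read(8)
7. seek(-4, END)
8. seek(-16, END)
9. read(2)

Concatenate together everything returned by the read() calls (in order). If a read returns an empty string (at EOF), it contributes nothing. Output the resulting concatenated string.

Answer: TOPX3BRE9PPDA8ZVUD6X3

Derivation:
After 1 (read(3)): returned 'TOP', offset=3
After 2 (read(7)): returned 'X3BRE9P', offset=10
After 3 (seek(14, SET)): offset=14
After 4 (seek(-9, END)): offset=10
After 5 (read(5)): returned 'PDA8Z', offset=15
After 6 (read(8)): returned 'VUD6', offset=19
After 7 (seek(-4, END)): offset=15
After 8 (seek(-16, END)): offset=3
After 9 (read(2)): returned 'X3', offset=5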